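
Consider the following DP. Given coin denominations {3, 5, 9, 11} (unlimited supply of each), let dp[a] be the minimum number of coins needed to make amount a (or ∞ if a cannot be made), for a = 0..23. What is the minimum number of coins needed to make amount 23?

3

 a  0  1  2  3  4  5  6  7  8  9 10 11 12 13 14 15 16 17 18 19 20 21 22 23
dp  0  -  -  1  -  1  2  -  2  1  2  1  2  3  2  3  2  3  2  3  2  3  2  3
(- denotes ∞ / unreachable)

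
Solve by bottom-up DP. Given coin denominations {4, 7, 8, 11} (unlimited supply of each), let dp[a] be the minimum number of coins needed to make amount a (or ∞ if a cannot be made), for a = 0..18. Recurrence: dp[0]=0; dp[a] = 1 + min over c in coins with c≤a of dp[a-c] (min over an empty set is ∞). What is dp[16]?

2

 a  0  1  2  3  4  5  6  7  8  9 10 11 12 13 14 15 16 17 18
dp  0  -  -  -  1  -  -  1  1  -  -  1  2  -  2  2  2  -  2
(- denotes ∞ / unreachable)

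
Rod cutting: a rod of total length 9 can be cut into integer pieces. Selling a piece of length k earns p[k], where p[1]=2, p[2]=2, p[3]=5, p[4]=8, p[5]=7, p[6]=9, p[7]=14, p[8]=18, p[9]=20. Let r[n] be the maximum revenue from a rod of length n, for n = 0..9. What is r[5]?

   n    0    1    2    3    4    5    6    7    8    9
r[n]    0    2    4    6    8   10   12   14   18   20

10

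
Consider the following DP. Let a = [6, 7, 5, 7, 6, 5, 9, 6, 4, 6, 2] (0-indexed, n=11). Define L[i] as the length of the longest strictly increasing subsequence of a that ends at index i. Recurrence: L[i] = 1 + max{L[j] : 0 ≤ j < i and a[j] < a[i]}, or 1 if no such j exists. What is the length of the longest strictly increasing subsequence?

3

   i    0    1    2    3    4    5    6    7    8    9   10
a[i]    6    7    5    7    6    5    9    6    4    6    2
L[i]    1    2    1    2    2    1    3    2    1    2    1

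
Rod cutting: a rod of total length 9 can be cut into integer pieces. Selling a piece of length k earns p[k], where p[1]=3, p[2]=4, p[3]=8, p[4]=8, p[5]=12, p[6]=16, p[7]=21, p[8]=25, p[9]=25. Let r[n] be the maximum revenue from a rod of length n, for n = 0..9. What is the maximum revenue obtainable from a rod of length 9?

   n    0    1    2    3    4    5    6    7    8    9
r[n]    0    3    6    9   12   15   18   21   25   28

28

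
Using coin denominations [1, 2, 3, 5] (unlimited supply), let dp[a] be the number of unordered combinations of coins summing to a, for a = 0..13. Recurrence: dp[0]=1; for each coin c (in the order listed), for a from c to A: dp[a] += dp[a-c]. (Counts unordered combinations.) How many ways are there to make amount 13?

34

after  coin     0     1     2     3     4     5     6     7     8     9    10    11    12    13
          1     1     1     1     1     1     1     1     1     1     1     1     1     1     1
          2     1     1     2     2     3     3     4     4     5     5     6     6     7     7
          3     1     1     2     3     4     5     7     8    10    12    14    16    19    21
          5     1     1     2     3     4     6     8    10    13    16    20    24    29    34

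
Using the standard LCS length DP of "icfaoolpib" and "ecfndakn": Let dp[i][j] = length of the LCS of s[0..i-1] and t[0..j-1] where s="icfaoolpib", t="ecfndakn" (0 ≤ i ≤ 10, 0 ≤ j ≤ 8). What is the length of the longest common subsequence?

3

   ''  e  c  f  n  d  a  k  n
''  0  0  0  0  0  0  0  0  0
 i  0  0  0  0  0  0  0  0  0
 c  0  0  1  1  1  1  1  1  1
 f  0  0  1  2  2  2  2  2  2
 a  0  0  1  2  2  2  3  3  3
 o  0  0  1  2  2  2  3  3  3
 o  0  0  1  2  2  2  3  3  3
 l  0  0  1  2  2  2  3  3  3
 p  0  0  1  2  2  2  3  3  3
 i  0  0  1  2  2  2  3  3  3
 b  0  0  1  2  2  2  3  3  3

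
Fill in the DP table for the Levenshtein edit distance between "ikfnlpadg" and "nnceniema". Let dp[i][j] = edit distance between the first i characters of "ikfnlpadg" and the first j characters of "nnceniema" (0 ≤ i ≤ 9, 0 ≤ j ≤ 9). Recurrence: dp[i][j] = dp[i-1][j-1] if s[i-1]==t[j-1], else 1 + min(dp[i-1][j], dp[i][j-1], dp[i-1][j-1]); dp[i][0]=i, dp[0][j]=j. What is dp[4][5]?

   ''  n  n  c  e  n  i  e  m  a
''  0  1  2  3  4  5  6  7  8  9
 i  1  1  2  3  4  5  5  6  7  8
 k  2  2  2  3  4  5  6  6  7  8
 f  3  3  3  3  4  5  6  7  7  8
 n  4  3  3  4  4  4  5  6  7  8
 l  5  4  4  4  5  5  5  6  7  8
 p  6  5  5  5  5  6  6  6  7  8
 a  7  6  6  6  6  6  7  7  7  7
 d  8  7  7  7  7  7  7  8  8  8
 g  9  8  8  8  8  8  8  8  9  9

4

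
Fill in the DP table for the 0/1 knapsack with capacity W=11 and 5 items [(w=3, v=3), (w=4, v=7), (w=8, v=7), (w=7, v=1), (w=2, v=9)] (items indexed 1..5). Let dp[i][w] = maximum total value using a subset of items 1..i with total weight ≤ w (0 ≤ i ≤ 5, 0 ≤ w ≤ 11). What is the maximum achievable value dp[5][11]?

19

i\w   0   1   2   3   4   5   6   7   8   9  10  11
  0   0   0   0   0   0   0   0   0   0   0   0   0
  1   0   0   0   3   3   3   3   3   3   3   3   3
  2   0   0   0   3   7   7   7  10  10  10  10  10
  3   0   0   0   3   7   7   7  10  10  10  10  10
  4   0   0   0   3   7   7   7  10  10  10  10  10
  5   0   0   9   9   9  12  16  16  16  19  19  19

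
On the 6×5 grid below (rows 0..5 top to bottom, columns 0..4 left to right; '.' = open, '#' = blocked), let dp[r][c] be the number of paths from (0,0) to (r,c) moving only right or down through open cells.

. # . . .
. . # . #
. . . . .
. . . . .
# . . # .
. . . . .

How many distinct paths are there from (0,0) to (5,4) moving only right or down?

r\c   0   1   2   3   4
  0   1   0   0   0   0
  1   1   1   0   0   0
  2   1   2   2   2   2
  3   1   3   5   7   9
  4   0   3   8   0   9
  5   0   3  11  11  20

20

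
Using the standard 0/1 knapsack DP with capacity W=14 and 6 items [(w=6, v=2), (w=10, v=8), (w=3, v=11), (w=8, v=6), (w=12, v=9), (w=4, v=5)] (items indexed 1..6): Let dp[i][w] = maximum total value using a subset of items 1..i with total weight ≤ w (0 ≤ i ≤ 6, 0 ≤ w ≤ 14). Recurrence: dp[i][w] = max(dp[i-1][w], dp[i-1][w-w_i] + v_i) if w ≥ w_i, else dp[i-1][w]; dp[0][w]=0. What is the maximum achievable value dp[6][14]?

19

i\w   0   1   2   3   4   5   6   7   8   9  10  11  12  13  14
  0   0   0   0   0   0   0   0   0   0   0   0   0   0   0   0
  1   0   0   0   0   0   0   2   2   2   2   2   2   2   2   2
  2   0   0   0   0   0   0   2   2   2   2   8   8   8   8   8
  3   0   0   0  11  11  11  11  11  11  13  13  13  13  19  19
  4   0   0   0  11  11  11  11  11  11  13  13  17  17  19  19
  5   0   0   0  11  11  11  11  11  11  13  13  17  17  19  19
  6   0   0   0  11  11  11  11  16  16  16  16  17  17  19  19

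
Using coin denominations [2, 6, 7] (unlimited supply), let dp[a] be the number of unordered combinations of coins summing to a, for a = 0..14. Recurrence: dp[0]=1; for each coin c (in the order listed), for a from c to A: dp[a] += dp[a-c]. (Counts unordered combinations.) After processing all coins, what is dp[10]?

2

after  coin     0     1     2     3     4     5     6     7     8     9    10    11    12    13    14
          2     1     0     1     0     1     0     1     0     1     0     1     0     1     0     1
          6     1     0     1     0     1     0     2     0     2     0     2     0     3     0     3
          7     1     0     1     0     1     0     2     1     2     1     2     1     3     2     4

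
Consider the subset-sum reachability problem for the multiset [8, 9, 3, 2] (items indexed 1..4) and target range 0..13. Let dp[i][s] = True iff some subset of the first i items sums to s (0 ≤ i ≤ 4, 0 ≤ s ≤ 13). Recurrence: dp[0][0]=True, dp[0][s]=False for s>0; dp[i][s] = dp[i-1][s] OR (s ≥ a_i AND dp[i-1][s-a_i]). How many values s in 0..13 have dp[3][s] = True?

6

i\s   0   1   2   3   4   5   6   7   8   9  10  11  12  13
  0   T   F   F   F   F   F   F   F   F   F   F   F   F   F
  1   T   F   F   F   F   F   F   F   T   F   F   F   F   F
  2   T   F   F   F   F   F   F   F   T   T   F   F   F   F
  3   T   F   F   T   F   F   F   F   T   T   F   T   T   F
  4   T   F   T   T   F   T   F   F   T   T   T   T   T   T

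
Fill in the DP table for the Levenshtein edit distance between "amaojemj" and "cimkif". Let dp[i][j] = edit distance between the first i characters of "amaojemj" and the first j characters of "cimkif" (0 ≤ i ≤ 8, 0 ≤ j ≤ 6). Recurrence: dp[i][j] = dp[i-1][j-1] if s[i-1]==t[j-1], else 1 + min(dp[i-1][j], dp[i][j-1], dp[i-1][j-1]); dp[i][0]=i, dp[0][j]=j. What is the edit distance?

   ''  c  i  m  k  i  f
''  0  1  2  3  4  5  6
 a  1  1  2  3  4  5  6
 m  2  2  2  2  3  4  5
 a  3  3  3  3  3  4  5
 o  4  4  4  4  4  4  5
 j  5  5  5  5  5  5  5
 e  6  6  6  6  6  6  6
 m  7  7  7  6  7  7  7
 j  8  8  8  7  7  8  8

8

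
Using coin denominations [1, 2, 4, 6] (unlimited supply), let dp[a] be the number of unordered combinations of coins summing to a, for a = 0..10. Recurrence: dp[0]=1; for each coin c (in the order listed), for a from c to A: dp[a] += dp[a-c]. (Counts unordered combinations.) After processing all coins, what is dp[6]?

7

after  coin     0     1     2     3     4     5     6     7     8     9    10
          1     1     1     1     1     1     1     1     1     1     1     1
          2     1     1     2     2     3     3     4     4     5     5     6
          4     1     1     2     2     4     4     6     6     9     9    12
          6     1     1     2     2     4     4     7     7    11    11    16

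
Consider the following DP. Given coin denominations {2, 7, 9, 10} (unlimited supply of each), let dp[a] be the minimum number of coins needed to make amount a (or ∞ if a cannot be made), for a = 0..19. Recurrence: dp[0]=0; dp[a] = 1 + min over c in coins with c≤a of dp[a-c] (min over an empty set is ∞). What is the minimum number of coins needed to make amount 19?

2

 a  0  1  2  3  4  5  6  7  8  9 10 11 12 13 14 15 16 17 18 19
dp  0  -  1  -  2  -  3  1  4  1  1  2  2  3  2  4  2  2  2  2
(- denotes ∞ / unreachable)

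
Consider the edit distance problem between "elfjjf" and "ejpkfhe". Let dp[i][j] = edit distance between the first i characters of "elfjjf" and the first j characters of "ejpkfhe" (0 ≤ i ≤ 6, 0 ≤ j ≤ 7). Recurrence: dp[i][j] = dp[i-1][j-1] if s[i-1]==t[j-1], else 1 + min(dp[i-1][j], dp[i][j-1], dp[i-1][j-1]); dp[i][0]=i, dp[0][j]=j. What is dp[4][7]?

5

   ''  e  j  p  k  f  h  e
''  0  1  2  3  4  5  6  7
 e  1  0  1  2  3  4  5  6
 l  2  1  1  2  3  4  5  6
 f  3  2  2  2  3  3  4  5
 j  4  3  2  3  3  4  4  5
 j  5  4  3  3  4  4  5  5
 f  6  5  4  4  4  4  5  6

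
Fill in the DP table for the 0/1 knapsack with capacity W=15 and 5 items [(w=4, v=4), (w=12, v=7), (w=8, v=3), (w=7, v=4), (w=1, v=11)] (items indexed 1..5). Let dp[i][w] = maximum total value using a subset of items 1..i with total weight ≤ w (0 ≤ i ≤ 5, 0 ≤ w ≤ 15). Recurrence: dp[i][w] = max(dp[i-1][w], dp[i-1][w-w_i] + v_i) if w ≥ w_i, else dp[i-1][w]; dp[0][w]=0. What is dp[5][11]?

i\w   0   1   2   3   4   5   6   7   8   9  10  11  12  13  14  15
  0   0   0   0   0   0   0   0   0   0   0   0   0   0   0   0   0
  1   0   0   0   0   4   4   4   4   4   4   4   4   4   4   4   4
  2   0   0   0   0   4   4   4   4   4   4   4   4   7   7   7   7
  3   0   0   0   0   4   4   4   4   4   4   4   4   7   7   7   7
  4   0   0   0   0   4   4   4   4   4   4   4   8   8   8   8   8
  5   0  11  11  11  11  15  15  15  15  15  15  15  19  19  19  19

15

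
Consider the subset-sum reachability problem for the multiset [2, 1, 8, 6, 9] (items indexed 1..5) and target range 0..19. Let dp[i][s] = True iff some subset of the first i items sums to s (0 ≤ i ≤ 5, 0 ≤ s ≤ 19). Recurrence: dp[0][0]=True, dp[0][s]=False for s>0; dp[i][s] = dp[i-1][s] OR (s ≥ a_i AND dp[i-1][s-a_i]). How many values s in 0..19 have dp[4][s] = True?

i\s   0   1   2   3   4   5   6   7   8   9  10  11  12  13  14  15  16  17  18  19
  0   T   F   F   F   F   F   F   F   F   F   F   F   F   F   F   F   F   F   F   F
  1   T   F   T   F   F   F   F   F   F   F   F   F   F   F   F   F   F   F   F   F
  2   T   T   T   T   F   F   F   F   F   F   F   F   F   F   F   F   F   F   F   F
  3   T   T   T   T   F   F   F   F   T   T   T   T   F   F   F   F   F   F   F   F
  4   T   T   T   T   F   F   T   T   T   T   T   T   F   F   T   T   T   T   F   F
  5   T   T   T   T   F   F   T   T   T   T   T   T   T   F   T   T   T   T   T   T

14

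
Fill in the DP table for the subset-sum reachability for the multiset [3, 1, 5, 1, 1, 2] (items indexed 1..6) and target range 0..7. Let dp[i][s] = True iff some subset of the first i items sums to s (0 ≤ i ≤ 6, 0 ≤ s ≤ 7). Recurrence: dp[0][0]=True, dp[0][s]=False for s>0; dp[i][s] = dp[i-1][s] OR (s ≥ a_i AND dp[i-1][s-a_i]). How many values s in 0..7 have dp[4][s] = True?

i\s   0   1   2   3   4   5   6   7
  0   T   F   F   F   F   F   F   F
  1   T   F   F   T   F   F   F   F
  2   T   T   F   T   T   F   F   F
  3   T   T   F   T   T   T   T   F
  4   T   T   T   T   T   T   T   T
  5   T   T   T   T   T   T   T   T
  6   T   T   T   T   T   T   T   T

8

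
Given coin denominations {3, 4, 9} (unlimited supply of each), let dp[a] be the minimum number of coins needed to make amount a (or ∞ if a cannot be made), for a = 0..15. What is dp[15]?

 a  0  1  2  3  4  5  6  7  8  9 10 11 12 13 14 15
dp  0  -  -  1  1  -  2  2  2  1  3  3  2  2  4  3
(- denotes ∞ / unreachable)

3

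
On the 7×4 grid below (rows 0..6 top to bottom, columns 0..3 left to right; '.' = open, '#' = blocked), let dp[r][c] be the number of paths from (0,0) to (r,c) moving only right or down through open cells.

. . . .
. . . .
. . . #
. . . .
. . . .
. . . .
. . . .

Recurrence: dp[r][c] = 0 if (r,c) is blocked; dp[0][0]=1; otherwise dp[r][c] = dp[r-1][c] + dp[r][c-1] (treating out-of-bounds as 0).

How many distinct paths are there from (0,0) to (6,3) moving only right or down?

74

r\c   0   1   2   3
  0   1   1   1   1
  1   1   2   3   4
  2   1   3   6   0
  3   1   4  10  10
  4   1   5  15  25
  5   1   6  21  46
  6   1   7  28  74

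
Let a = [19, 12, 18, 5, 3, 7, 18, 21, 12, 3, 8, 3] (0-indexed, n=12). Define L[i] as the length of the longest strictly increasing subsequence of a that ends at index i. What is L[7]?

4

   i    0    1    2    3    4    5    6    7    8    9   10   11
a[i]   19   12   18    5    3    7   18   21   12    3    8    3
L[i]    1    1    2    1    1    2    3    4    3    1    3    1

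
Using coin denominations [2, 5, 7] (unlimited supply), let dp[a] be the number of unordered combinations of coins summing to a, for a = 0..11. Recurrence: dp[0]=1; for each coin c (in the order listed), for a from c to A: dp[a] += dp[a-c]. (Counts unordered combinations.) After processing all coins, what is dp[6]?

after  coin     0     1     2     3     4     5     6     7     8     9    10    11
          2     1     0     1     0     1     0     1     0     1     0     1     0
          5     1     0     1     0     1     1     1     1     1     1     2     1
          7     1     0     1     0     1     1     1     2     1     2     2     2

1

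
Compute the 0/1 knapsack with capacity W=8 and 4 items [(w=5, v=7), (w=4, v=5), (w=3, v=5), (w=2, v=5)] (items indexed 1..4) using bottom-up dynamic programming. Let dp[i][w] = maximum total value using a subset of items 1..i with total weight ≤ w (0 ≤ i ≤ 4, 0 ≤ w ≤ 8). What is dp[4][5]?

10

i\w   0   1   2   3   4   5   6   7   8
  0   0   0   0   0   0   0   0   0   0
  1   0   0   0   0   0   7   7   7   7
  2   0   0   0   0   5   7   7   7   7
  3   0   0   0   5   5   7   7  10  12
  4   0   0   5   5   5  10  10  12  12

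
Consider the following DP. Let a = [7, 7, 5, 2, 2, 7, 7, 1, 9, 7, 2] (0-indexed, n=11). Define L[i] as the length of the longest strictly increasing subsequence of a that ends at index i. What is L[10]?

   i    0    1    2    3    4    5    6    7    8    9   10
a[i]    7    7    5    2    2    7    7    1    9    7    2
L[i]    1    1    1    1    1    2    2    1    3    2    2

2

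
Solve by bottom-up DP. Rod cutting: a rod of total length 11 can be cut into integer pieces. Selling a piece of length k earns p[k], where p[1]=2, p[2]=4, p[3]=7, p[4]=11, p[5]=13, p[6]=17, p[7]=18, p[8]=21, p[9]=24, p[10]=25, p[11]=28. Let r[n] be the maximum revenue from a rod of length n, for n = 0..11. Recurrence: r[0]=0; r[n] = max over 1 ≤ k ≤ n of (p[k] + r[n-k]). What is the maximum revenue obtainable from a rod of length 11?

   n    0    1    2    3    4    5    6    7    8    9   10   11
r[n]    0    2    4    7   11   13   17   19   22   24   28   30

30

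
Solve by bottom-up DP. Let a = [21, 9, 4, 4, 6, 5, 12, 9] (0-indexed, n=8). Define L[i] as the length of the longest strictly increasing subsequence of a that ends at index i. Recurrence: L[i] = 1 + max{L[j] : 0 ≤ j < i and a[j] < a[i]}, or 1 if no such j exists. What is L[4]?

   i    0    1    2    3    4    5    6    7
a[i]   21    9    4    4    6    5   12    9
L[i]    1    1    1    1    2    2    3    3

2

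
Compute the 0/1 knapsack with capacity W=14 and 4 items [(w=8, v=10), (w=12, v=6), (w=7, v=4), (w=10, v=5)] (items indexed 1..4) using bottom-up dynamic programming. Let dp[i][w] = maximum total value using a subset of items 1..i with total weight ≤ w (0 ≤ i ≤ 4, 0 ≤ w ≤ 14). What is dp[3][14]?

10

i\w   0   1   2   3   4   5   6   7   8   9  10  11  12  13  14
  0   0   0   0   0   0   0   0   0   0   0   0   0   0   0   0
  1   0   0   0   0   0   0   0   0  10  10  10  10  10  10  10
  2   0   0   0   0   0   0   0   0  10  10  10  10  10  10  10
  3   0   0   0   0   0   0   0   4  10  10  10  10  10  10  10
  4   0   0   0   0   0   0   0   4  10  10  10  10  10  10  10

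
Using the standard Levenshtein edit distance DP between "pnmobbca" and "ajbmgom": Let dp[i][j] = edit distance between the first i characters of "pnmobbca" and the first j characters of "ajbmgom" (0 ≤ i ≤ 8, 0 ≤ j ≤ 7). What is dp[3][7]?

6

   ''  a  j  b  m  g  o  m
''  0  1  2  3  4  5  6  7
 p  1  1  2  3  4  5  6  7
 n  2  2  2  3  4  5  6  7
 m  3  3  3  3  3  4  5  6
 o  4  4  4  4  4  4  4  5
 b  5  5  5  4  5  5  5  5
 b  6  6  6  5  5  6  6  6
 c  7  7  7  6  6  6  7  7
 a  8  7  8  7  7  7  7  8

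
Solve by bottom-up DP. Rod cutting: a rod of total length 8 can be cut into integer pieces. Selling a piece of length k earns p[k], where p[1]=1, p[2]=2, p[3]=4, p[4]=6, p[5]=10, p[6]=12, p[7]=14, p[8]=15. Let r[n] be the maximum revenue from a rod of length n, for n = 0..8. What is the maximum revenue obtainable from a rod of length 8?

   n    0    1    2    3    4    5    6    7    8
r[n]    0    1    2    4    6   10   12   14   15

15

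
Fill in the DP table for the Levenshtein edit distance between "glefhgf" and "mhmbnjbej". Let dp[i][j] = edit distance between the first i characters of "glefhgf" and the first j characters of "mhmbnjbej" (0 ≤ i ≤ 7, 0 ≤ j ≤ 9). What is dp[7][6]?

7

   ''  m  h  m  b  n  j  b  e  j
''  0  1  2  3  4  5  6  7  8  9
 g  1  1  2  3  4  5  6  7  8  9
 l  2  2  2  3  4  5  6  7  8  9
 e  3  3  3  3  4  5  6  7  7  8
 f  4  4  4  4  4  5  6  7  8  8
 h  5  5  4  5  5  5  6  7  8  9
 g  6  6  5  5  6  6  6  7  8  9
 f  7  7  6  6  6  7  7  7  8  9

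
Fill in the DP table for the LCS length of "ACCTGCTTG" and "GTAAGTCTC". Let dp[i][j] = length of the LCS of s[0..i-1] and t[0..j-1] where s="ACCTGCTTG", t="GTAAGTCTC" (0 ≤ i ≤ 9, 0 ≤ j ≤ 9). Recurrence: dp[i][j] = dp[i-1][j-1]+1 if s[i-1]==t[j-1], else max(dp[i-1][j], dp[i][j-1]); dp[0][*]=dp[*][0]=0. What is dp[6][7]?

   ''  G  T  A  A  G  T  C  T  C
''  0  0  0  0  0  0  0  0  0  0
 A  0  0  0  1  1  1  1  1  1  1
 C  0  0  0  1  1  1  1  2  2  2
 C  0  0  0  1  1  1  1  2  2  3
 T  0  0  1  1  1  1  2  2  3  3
 G  0  1  1  1  1  2  2  2  3  3
 C  0  1  1  1  1  2  2  3  3  4
 T  0  1  2  2  2  2  3  3  4  4
 T  0  1  2  2  2  2  3  3  4  4
 G  0  1  2  2  2  3  3  3  4  4

3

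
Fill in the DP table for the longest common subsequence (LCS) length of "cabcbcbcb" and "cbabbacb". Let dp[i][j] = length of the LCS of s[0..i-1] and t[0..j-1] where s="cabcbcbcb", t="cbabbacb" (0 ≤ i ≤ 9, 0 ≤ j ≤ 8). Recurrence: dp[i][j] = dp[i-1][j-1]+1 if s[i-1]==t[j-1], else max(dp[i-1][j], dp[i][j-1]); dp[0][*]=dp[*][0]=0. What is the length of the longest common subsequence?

6

   ''  c  b  a  b  b  a  c  b
''  0  0  0  0  0  0  0  0  0
 c  0  1  1  1  1  1  1  1  1
 a  0  1  1  2  2  2  2  2  2
 b  0  1  2  2  3  3  3  3  3
 c  0  1  2  2  3  3  3  4  4
 b  0  1  2  2  3  4  4  4  5
 c  0  1  2  2  3  4  4  5  5
 b  0  1  2  2  3  4  4  5  6
 c  0  1  2  2  3  4  4  5  6
 b  0  1  2  2  3  4  4  5  6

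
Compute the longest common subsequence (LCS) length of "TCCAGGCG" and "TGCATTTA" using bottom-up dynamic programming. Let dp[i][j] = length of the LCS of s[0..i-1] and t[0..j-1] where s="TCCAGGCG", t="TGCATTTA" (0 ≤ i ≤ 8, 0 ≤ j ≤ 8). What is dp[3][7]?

2

   ''  T  G  C  A  T  T  T  A
''  0  0  0  0  0  0  0  0  0
 T  0  1  1  1  1  1  1  1  1
 C  0  1  1  2  2  2  2  2  2
 C  0  1  1  2  2  2  2  2  2
 A  0  1  1  2  3  3  3  3  3
 G  0  1  2  2  3  3  3  3  3
 G  0  1  2  2  3  3  3  3  3
 C  0  1  2  3  3  3  3  3  3
 G  0  1  2  3  3  3  3  3  3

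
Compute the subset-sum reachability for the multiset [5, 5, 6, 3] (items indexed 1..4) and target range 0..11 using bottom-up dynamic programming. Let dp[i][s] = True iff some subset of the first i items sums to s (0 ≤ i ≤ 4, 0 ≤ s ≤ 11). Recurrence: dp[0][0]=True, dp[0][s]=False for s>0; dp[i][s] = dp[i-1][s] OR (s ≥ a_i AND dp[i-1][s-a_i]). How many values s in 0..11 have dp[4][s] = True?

i\s   0   1   2   3   4   5   6   7   8   9  10  11
  0   T   F   F   F   F   F   F   F   F   F   F   F
  1   T   F   F   F   F   T   F   F   F   F   F   F
  2   T   F   F   F   F   T   F   F   F   F   T   F
  3   T   F   F   F   F   T   T   F   F   F   T   T
  4   T   F   F   T   F   T   T   F   T   T   T   T

8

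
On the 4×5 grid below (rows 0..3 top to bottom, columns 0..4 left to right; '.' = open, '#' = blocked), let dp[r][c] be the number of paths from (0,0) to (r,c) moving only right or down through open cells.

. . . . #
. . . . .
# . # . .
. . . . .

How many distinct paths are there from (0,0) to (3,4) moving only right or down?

r\c   0   1   2   3   4
  0   1   1   1   1   0
  1   1   2   3   4   4
  2   0   2   0   4   8
  3   0   2   2   6  14

14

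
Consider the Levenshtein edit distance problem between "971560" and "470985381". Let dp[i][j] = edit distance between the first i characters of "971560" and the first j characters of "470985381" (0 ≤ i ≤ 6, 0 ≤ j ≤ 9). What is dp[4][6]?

4

   ''  4  7  0  9  8  5  3  8  1
''  0  1  2  3  4  5  6  7  8  9
 9  1  1  2  3  3  4  5  6  7  8
 7  2  2  1  2  3  4  5  6  7  8
 1  3  3  2  2  3  4  5  6  7  7
 5  4  4  3  3  3  4  4  5  6  7
 6  5  5  4  4  4  4  5  5  6  7
 0  6  6  5  4  5  5  5  6  6  7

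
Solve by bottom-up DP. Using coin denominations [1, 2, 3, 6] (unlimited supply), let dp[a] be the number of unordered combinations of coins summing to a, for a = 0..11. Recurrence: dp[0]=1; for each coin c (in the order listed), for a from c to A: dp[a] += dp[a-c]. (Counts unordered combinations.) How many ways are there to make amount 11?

21

after  coin     0     1     2     3     4     5     6     7     8     9    10    11
          1     1     1     1     1     1     1     1     1     1     1     1     1
          2     1     1     2     2     3     3     4     4     5     5     6     6
          3     1     1     2     3     4     5     7     8    10    12    14    16
          6     1     1     2     3     4     5     8     9    12    15    18    21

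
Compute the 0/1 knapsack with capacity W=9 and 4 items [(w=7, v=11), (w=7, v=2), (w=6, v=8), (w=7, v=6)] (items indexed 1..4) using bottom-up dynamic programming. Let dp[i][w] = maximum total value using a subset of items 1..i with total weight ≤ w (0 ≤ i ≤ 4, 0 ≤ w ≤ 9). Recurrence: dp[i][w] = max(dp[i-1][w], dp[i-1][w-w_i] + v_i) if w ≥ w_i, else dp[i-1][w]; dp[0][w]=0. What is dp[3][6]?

8

i\w   0   1   2   3   4   5   6   7   8   9
  0   0   0   0   0   0   0   0   0   0   0
  1   0   0   0   0   0   0   0  11  11  11
  2   0   0   0   0   0   0   0  11  11  11
  3   0   0   0   0   0   0   8  11  11  11
  4   0   0   0   0   0   0   8  11  11  11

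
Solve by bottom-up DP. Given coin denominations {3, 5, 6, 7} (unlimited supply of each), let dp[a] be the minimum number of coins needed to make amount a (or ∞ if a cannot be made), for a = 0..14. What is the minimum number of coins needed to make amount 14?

 a  0  1  2  3  4  5  6  7  8  9 10 11 12 13 14
dp  0  -  -  1  -  1  1  1  2  2  2  2  2  2  2
(- denotes ∞ / unreachable)

2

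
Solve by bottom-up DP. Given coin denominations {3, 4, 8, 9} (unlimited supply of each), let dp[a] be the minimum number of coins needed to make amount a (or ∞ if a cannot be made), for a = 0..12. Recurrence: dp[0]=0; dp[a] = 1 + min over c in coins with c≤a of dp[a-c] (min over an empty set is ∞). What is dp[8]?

1

 a  0  1  2  3  4  5  6  7  8  9 10 11 12
dp  0  -  -  1  1  -  2  2  1  1  3  2  2
(- denotes ∞ / unreachable)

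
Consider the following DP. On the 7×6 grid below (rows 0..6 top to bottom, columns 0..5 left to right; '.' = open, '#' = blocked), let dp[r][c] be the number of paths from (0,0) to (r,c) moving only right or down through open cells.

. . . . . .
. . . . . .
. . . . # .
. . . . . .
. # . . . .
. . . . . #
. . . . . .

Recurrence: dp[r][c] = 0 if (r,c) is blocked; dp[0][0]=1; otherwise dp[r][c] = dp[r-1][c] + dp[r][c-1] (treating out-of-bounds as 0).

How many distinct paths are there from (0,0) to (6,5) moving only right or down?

145

r\c   0   1   2   3   4   5
  0   1   1   1   1   1   1
  1   1   2   3   4   5   6
  2   1   3   6  10   0   6
  3   1   4  10  20  20  26
  4   1   0  10  30  50  76
  5   1   1  11  41  91   0
  6   1   2  13  54 145 145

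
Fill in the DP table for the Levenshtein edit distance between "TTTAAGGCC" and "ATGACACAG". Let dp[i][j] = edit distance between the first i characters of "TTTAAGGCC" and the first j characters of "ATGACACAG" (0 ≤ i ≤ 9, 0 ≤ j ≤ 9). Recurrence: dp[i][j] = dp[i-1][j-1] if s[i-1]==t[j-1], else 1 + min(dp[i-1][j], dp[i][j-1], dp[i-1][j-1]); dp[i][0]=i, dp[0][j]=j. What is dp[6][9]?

5

   ''  A  T  G  A  C  A  C  A  G
''  0  1  2  3  4  5  6  7  8  9
 T  1  1  1  2  3  4  5  6  7  8
 T  2  2  1  2  3  4  5  6  7  8
 T  3  3  2  2  3  4  5  6  7  8
 A  4  3  3  3  2  3  4  5  6  7
 A  5  4  4  4  3  3  3  4  5  6
 G  6  5  5  4  4  4  4  4  5  5
 G  7  6  6  5  5  5  5  5  5  5
 C  8  7  7  6  6  5  6  5  6  6
 C  9  8  8  7  7  6  6  6  6  7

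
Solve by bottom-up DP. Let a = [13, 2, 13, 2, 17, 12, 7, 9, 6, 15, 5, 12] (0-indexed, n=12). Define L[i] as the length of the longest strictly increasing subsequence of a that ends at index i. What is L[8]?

   i    0    1    2    3    4    5    6    7    8    9   10   11
a[i]   13    2   13    2   17   12    7    9    6   15    5   12
L[i]    1    1    2    1    3    2    2    3    2    4    2    4

2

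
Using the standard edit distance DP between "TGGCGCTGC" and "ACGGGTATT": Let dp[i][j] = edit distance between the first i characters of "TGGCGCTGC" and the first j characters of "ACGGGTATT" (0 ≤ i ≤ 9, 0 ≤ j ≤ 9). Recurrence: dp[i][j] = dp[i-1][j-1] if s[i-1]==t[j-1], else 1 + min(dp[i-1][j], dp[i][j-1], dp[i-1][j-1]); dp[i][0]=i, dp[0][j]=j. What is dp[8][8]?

   ''  A  C  G  G  G  T  A  T  T
''  0  1  2  3  4  5  6  7  8  9
 T  1  1  2  3  4  5  5  6  7  8
 G  2  2  2  2  3  4  5  6  7  8
 G  3  3  3  2  2  3  4  5  6  7
 C  4  4  3  3  3  3  4  5  6  7
 G  5  5  4  3  3  3  4  5  6  7
 C  6  6  5  4  4  4  4  5  6  7
 T  7  7  6  5  5  5  4  5  5  6
 G  8  8  7  6  5  5  5  5  6  6
 C  9  9  8  7  6  6  6  6  6  7

6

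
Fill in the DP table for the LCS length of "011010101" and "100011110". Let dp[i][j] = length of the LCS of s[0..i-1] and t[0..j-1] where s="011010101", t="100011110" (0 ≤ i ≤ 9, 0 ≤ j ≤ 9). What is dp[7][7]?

   ''  1  0  0  0  1  1  1  1  0
''  0  0  0  0  0  0  0  0  0  0
 0  0  0  1  1  1  1  1  1  1  1
 1  0  1  1  1  1  2  2  2  2  2
 1  0  1  1  1  1  2  3  3  3  3
 0  0  1  2  2  2  2  3  3  3  4
 1  0  1  2  2  2  3  3  4  4  4
 0  0  1  2  3  3  3  3  4  4  5
 1  0  1  2  3  3  4  4  4  5  5
 0  0  1  2  3  4  4  4  4  5  6
 1  0  1  2  3  4  5  5  5  5  6

4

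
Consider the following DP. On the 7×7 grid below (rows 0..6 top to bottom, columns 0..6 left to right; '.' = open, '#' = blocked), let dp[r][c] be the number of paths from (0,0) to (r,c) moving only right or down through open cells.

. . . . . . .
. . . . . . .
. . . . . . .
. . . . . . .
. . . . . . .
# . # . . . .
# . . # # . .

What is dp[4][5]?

r\c   0   1   2   3   4   5   6
  0   1   1   1   1   1   1   1
  1   1   2   3   4   5   6   7
  2   1   3   6  10  15  21  28
  3   1   4  10  20  35  56  84
  4   1   5  15  35  70 126 210
  5   0   5   0  35 105 231 441
  6   0   5   5   0   0 231 672

126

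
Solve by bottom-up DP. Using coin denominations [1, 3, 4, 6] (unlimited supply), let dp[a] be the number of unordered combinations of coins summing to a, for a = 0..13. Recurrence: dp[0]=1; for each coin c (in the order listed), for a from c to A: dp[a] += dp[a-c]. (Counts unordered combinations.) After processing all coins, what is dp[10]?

after  coin     0     1     2     3     4     5     6     7     8     9    10    11    12    13
          1     1     1     1     1     1     1     1     1     1     1     1     1     1     1
          3     1     1     1     2     2     2     3     3     3     4     4     4     5     5
          4     1     1     1     2     3     3     4     5     6     7     8     9    11    12
          6     1     1     1     2     3     3     5     6     7     9    11    12    16    18

11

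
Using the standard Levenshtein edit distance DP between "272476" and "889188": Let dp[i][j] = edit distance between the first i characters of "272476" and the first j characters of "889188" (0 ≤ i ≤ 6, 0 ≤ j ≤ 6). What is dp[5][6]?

6

   ''  8  8  9  1  8  8
''  0  1  2  3  4  5  6
 2  1  1  2  3  4  5  6
 7  2  2  2  3  4  5  6
 2  3  3  3  3  4  5  6
 4  4  4  4  4  4  5  6
 7  5  5  5  5  5  5  6
 6  6  6  6  6  6  6  6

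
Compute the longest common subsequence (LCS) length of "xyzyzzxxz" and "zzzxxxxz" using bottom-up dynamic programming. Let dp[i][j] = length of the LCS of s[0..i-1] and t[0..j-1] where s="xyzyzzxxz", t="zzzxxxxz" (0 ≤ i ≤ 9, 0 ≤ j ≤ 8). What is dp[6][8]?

   ''  z  z  z  x  x  x  x  z
''  0  0  0  0  0  0  0  0  0
 x  0  0  0  0  1  1  1  1  1
 y  0  0  0  0  1  1  1  1  1
 z  0  1  1  1  1  1  1  1  2
 y  0  1  1  1  1  1  1  1  2
 z  0  1  2  2  2  2  2  2  2
 z  0  1  2  3  3  3  3  3  3
 x  0  1  2  3  4  4  4  4  4
 x  0  1  2  3  4  5  5  5  5
 z  0  1  2  3  4  5  5  5  6

3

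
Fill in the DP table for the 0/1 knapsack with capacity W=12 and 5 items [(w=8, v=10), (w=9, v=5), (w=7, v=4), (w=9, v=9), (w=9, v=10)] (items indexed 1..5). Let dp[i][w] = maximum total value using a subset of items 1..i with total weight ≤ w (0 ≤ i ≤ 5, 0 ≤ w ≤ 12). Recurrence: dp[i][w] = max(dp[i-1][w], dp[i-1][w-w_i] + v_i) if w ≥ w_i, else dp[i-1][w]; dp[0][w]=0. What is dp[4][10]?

i\w   0   1   2   3   4   5   6   7   8   9  10  11  12
  0   0   0   0   0   0   0   0   0   0   0   0   0   0
  1   0   0   0   0   0   0   0   0  10  10  10  10  10
  2   0   0   0   0   0   0   0   0  10  10  10  10  10
  3   0   0   0   0   0   0   0   4  10  10  10  10  10
  4   0   0   0   0   0   0   0   4  10  10  10  10  10
  5   0   0   0   0   0   0   0   4  10  10  10  10  10

10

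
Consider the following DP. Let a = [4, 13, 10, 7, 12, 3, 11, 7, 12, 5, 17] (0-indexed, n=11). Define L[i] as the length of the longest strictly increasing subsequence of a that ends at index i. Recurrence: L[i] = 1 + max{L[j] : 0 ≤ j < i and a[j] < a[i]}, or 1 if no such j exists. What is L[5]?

   i    0    1    2    3    4    5    6    7    8    9   10
a[i]    4   13   10    7   12    3   11    7   12    5   17
L[i]    1    2    2    2    3    1    3    2    4    2    5

1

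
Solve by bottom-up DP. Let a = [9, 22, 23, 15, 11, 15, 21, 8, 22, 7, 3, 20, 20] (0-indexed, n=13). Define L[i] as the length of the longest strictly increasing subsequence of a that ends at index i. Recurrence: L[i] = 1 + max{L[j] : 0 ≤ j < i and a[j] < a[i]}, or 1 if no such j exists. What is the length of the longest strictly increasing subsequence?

5

   i    0    1    2    3    4    5    6    7    8    9   10   11   12
a[i]    9   22   23   15   11   15   21    8   22    7    3   20   20
L[i]    1    2    3    2    2    3    4    1    5    1    1    4    4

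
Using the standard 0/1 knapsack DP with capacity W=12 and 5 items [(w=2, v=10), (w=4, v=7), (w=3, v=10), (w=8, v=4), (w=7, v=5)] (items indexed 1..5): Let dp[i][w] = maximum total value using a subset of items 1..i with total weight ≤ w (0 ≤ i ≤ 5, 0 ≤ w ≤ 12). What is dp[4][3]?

i\w   0   1   2   3   4   5   6   7   8   9  10  11  12
  0   0   0   0   0   0   0   0   0   0   0   0   0   0
  1   0   0  10  10  10  10  10  10  10  10  10  10  10
  2   0   0  10  10  10  10  17  17  17  17  17  17  17
  3   0   0  10  10  10  20  20  20  20  27  27  27  27
  4   0   0  10  10  10  20  20  20  20  27  27  27  27
  5   0   0  10  10  10  20  20  20  20  27  27  27  27

10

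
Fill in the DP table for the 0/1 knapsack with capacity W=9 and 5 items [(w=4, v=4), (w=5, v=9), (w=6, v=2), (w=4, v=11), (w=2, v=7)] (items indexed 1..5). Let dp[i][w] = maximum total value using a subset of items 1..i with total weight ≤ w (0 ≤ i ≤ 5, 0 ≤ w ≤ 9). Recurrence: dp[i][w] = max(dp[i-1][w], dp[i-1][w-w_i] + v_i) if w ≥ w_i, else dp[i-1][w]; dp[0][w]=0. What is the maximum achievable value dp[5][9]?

20

i\w   0   1   2   3   4   5   6   7   8   9
  0   0   0   0   0   0   0   0   0   0   0
  1   0   0   0   0   4   4   4   4   4   4
  2   0   0   0   0   4   9   9   9   9  13
  3   0   0   0   0   4   9   9   9   9  13
  4   0   0   0   0  11  11  11  11  15  20
  5   0   0   7   7  11  11  18  18  18  20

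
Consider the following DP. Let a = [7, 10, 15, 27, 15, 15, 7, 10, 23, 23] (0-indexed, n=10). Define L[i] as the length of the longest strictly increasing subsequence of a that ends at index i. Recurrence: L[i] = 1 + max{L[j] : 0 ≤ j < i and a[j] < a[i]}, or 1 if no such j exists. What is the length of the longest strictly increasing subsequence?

   i    0    1    2    3    4    5    6    7    8    9
a[i]    7   10   15   27   15   15    7   10   23   23
L[i]    1    2    3    4    3    3    1    2    4    4

4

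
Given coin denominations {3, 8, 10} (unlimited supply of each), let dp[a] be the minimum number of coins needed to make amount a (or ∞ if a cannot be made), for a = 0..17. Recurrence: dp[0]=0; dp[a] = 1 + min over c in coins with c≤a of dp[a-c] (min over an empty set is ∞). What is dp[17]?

 a  0  1  2  3  4  5  6  7  8  9 10 11 12 13 14 15 16 17
dp  0  -  -  1  -  -  2  -  1  3  1  2  4  2  3  5  2  4
(- denotes ∞ / unreachable)

4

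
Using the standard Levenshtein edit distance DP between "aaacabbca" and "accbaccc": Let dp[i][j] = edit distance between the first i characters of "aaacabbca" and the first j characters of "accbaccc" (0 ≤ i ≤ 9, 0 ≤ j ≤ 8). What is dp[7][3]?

5

   ''  a  c  c  b  a  c  c  c
''  0  1  2  3  4  5  6  7  8
 a  1  0  1  2  3  4  5  6  7
 a  2  1  1  2  3  3  4  5  6
 a  3  2  2  2  3  3  4  5  6
 c  4  3  2  2  3  4  3  4  5
 a  5  4  3  3  3  3  4  4  5
 b  6  5  4  4  3  4  4  5  5
 b  7  6  5  5  4  4  5  5  6
 c  8  7  6  5  5  5  4  5  5
 a  9  8  7  6  6  5  5  5  6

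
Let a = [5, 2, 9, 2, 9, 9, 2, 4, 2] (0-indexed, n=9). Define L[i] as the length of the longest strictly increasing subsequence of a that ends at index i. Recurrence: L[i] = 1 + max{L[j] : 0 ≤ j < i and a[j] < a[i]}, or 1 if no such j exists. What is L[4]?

   i    0    1    2    3    4    5    6    7    8
a[i]    5    2    9    2    9    9    2    4    2
L[i]    1    1    2    1    2    2    1    2    1

2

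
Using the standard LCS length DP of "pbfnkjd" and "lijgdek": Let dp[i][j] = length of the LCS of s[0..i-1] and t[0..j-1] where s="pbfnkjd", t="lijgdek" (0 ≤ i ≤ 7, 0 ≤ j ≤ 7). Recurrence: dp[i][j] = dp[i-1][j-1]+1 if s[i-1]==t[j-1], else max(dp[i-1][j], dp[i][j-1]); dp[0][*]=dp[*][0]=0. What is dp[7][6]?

   ''  l  i  j  g  d  e  k
''  0  0  0  0  0  0  0  0
 p  0  0  0  0  0  0  0  0
 b  0  0  0  0  0  0  0  0
 f  0  0  0  0  0  0  0  0
 n  0  0  0  0  0  0  0  0
 k  0  0  0  0  0  0  0  1
 j  0  0  0  1  1  1  1  1
 d  0  0  0  1  1  2  2  2

2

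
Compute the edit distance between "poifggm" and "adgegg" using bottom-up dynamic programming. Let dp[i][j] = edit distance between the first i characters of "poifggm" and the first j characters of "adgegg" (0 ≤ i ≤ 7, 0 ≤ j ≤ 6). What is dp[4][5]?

   ''  a  d  g  e  g  g
''  0  1  2  3  4  5  6
 p  1  1  2  3  4  5  6
 o  2  2  2  3  4  5  6
 i  3  3  3  3  4  5  6
 f  4  4  4  4  4  5  6
 g  5  5  5  4  5  4  5
 g  6  6  6  5  5  5  4
 m  7  7  7  6  6  6  5

5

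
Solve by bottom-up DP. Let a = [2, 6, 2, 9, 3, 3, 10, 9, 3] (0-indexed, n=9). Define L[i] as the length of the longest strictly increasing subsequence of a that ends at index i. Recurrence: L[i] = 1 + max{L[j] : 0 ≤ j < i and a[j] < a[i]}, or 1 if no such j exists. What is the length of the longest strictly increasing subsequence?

4

   i    0    1    2    3    4    5    6    7    8
a[i]    2    6    2    9    3    3   10    9    3
L[i]    1    2    1    3    2    2    4    3    2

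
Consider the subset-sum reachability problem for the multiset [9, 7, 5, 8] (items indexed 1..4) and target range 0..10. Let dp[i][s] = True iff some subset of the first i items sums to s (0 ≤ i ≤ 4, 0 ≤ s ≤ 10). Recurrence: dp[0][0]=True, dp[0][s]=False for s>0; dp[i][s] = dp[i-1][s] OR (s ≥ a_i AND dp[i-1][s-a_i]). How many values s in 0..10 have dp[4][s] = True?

i\s   0   1   2   3   4   5   6   7   8   9  10
  0   T   F   F   F   F   F   F   F   F   F   F
  1   T   F   F   F   F   F   F   F   F   T   F
  2   T   F   F   F   F   F   F   T   F   T   F
  3   T   F   F   F   F   T   F   T   F   T   F
  4   T   F   F   F   F   T   F   T   T   T   F

5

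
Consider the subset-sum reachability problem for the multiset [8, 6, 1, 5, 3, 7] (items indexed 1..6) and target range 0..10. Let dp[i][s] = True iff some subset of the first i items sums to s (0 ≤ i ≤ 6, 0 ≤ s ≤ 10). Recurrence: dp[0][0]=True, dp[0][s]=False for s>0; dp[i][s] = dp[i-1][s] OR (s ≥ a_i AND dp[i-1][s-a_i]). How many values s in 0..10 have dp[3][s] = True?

6

i\s   0   1   2   3   4   5   6   7   8   9  10
  0   T   F   F   F   F   F   F   F   F   F   F
  1   T   F   F   F   F   F   F   F   T   F   F
  2   T   F   F   F   F   F   T   F   T   F   F
  3   T   T   F   F   F   F   T   T   T   T   F
  4   T   T   F   F   F   T   T   T   T   T   F
  5   T   T   F   T   T   T   T   T   T   T   T
  6   T   T   F   T   T   T   T   T   T   T   T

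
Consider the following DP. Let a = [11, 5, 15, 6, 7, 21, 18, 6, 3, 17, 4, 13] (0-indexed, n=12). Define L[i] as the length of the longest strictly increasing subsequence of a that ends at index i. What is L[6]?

4

   i    0    1    2    3    4    5    6    7    8    9   10   11
a[i]   11    5   15    6    7   21   18    6    3   17    4   13
L[i]    1    1    2    2    3    4    4    2    1    4    2    4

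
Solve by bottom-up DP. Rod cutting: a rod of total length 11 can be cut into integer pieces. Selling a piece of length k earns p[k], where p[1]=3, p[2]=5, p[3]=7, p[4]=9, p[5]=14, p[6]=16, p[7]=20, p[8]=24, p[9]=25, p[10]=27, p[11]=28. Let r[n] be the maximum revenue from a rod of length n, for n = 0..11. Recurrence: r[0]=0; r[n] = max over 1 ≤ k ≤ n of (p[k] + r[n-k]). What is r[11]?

33

   n    0    1    2    3    4    5    6    7    8    9   10   11
r[n]    0    3    6    9   12   15   18   21   24   27   30   33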